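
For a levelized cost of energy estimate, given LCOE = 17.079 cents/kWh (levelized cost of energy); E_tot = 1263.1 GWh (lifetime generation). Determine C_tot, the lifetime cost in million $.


C_tot = LCOE / 100 * E_tot
C_tot = 17.079 / 100 * 1263.1
C_tot = 215.72 million $


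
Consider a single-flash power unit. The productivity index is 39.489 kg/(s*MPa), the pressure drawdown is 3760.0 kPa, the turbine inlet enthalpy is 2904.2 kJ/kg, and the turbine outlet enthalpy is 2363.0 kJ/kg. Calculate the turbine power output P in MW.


Step 1: mdot = PI * dP / 1000 = 39.489 * 3760.0 / 1000 = 148.4786 kg/s
Step 2: P = mdot*(h_in - h_out)/1000 = 148.4786*(2904.2 - 2363.0)/1000 = 80.357 MW
P = 80.357 MW


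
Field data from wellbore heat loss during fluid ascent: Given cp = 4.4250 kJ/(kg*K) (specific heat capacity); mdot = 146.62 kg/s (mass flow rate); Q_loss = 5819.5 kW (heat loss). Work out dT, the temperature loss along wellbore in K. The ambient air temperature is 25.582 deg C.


dT = Q_loss / (mdot * cp)
dT = 5819.5 / (146.62 * 4.4250)
dT = 8.9697 K


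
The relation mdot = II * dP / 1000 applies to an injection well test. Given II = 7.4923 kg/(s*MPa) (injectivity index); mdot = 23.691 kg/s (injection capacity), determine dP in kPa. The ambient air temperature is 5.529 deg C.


dP = mdot * 1000 / II
dP = 23.691 * 1000 / 7.4923
dP = 3162.0 kPa


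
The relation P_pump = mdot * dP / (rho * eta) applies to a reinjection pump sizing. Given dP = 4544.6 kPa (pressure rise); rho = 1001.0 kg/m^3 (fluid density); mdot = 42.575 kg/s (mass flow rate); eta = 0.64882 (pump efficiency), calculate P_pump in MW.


P_pump = mdot * dP / (rho * eta)
P_pump = 42.575 * 4544.6 / (1001.0 * 0.64882)
P_pump = 297.9148 kW
Convert: 297.9148 kW * 0.001 = 0.29791 MW
P_pump = 0.29791 MW


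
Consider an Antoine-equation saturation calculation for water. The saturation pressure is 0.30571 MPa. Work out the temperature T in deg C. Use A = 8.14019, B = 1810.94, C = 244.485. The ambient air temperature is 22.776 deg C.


T = B / (A - log10(P_sat * 760 / 0.101325)) - C
T = 1810.94 / (8.14019 - log10(0.30571 * 760 / 0.101325)) - 244.485
T = 134.39 deg C


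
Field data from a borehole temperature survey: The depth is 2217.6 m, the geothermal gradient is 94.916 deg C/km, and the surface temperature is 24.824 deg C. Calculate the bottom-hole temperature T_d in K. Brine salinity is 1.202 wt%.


T_d = T_surf + grad * d / 1000
T_d = 24.824 + 94.916 * 2217.6 / 1000
T_d = 235.3097 deg C
Convert to K: 235.3097 + 273.15 = 508.46 K
T_d = 508.46 K


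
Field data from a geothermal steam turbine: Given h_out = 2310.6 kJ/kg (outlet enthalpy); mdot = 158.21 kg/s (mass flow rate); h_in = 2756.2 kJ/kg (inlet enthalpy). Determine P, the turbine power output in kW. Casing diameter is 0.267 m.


P = mdot * (h_in - h_out) / 1000
P = 158.21 * (2756.2 - 2310.6) / 1000
P = 70.49838 MW
Convert: 70.49838 MW * 1000.0 = 70498 kW
P = 70498 kW


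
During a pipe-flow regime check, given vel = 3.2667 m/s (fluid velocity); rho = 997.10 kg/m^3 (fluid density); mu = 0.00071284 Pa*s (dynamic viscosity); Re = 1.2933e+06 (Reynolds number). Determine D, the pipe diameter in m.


D = Re * mu / (rho * vel)
D = 1.2933e+06 * 0.00071284 / (997.10 * 3.2667)
D = 0.28304 m


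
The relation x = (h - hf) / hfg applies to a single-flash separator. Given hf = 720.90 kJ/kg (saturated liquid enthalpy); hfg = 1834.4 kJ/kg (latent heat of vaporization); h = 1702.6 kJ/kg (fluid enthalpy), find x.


x = (h - hf) / hfg
x = (1702.6 - 720.90) / 1834.4
x = 0.53516


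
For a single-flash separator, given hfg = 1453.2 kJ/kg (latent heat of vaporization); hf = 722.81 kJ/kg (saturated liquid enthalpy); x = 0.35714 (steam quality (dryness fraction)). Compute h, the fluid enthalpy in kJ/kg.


h = hf + x * hfg
h = 722.81 + 0.35714 * 1453.2
h = 1241.8 kJ/kg


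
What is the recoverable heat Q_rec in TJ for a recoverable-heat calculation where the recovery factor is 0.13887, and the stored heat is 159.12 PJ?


Q_rec = Q_s * RF
Q_rec = 159.12 * 0.13887
Q_rec = 22.09699 PJ
Convert: 22.09699 PJ * 1000.0 = 22097 TJ
Q_rec = 22097 TJ


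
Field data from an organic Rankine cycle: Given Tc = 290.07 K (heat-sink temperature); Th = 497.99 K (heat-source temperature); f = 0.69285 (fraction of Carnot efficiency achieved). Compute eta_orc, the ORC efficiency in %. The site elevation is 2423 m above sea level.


eta_orc = (1 - Tc/Th) * f * 100
eta_orc = (1 - 290.07/497.99) * 0.69285 * 100
eta_orc = 28.928 %


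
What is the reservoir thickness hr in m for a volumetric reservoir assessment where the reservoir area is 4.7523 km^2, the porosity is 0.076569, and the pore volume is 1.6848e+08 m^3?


hr = Vp / (A * 1e6 * phi)
hr = 1.6848e+08 / (4.7523 * 1e6 * 0.076569)
hr = 463.01 m


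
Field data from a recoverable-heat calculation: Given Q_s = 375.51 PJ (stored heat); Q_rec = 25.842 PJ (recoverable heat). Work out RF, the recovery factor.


RF = Q_rec / Q_s
RF = 25.842 / 375.51
RF = 0.068818


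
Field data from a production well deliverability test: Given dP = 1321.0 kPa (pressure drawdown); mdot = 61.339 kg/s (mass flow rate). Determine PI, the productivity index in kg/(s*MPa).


PI = mdot * 1000 / dP
PI = 61.339 * 1000 / 1321.0
PI = 46.434 kg/(s*MPa)


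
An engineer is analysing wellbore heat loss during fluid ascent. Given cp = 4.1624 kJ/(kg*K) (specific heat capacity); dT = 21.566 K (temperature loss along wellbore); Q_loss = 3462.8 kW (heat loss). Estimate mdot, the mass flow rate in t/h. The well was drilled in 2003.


mdot = Q_loss / (cp * dT)
mdot = 3462.8 / (4.1624 * 21.566)
mdot = 38.57572 kg/s
Convert: 38.57572 kg/s * 3.6 = 138.87 t/h
mdot = 138.87 t/h


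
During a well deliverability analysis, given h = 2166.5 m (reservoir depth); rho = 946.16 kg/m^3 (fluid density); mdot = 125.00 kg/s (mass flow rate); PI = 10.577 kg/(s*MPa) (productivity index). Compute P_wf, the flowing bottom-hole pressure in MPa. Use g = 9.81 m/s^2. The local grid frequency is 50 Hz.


Step 1: P_i = rho*g*h/1e6 = 946.16*9.81*2166.5/1e6 = 20.10908 MPa
Step 2: P_wf = P_i - mdot/PI = 20.10908 - 125.0/10.577 = 8.2910 MPa
P_wf = 8.2910 MPa


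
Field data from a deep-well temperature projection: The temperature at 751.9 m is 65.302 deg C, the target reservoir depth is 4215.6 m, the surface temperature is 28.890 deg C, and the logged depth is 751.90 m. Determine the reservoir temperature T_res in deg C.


Step 1: grad = (T_d1 - T_surf)/d1 * 1000 = (65.302 - 28.89)/751.9 * 1000 = 48.42665 deg C/km
Step 2: T_res = T_surf + grad*d2/1000 = 28.89 + 48.42665*4215.6/1000 = 233.04 deg C
T_res = 233.04 deg C


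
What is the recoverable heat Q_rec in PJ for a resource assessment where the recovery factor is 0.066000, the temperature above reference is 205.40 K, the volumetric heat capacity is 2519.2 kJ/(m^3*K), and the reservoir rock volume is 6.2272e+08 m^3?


Step 1: Q_s = Vr*rhoc*dT/1e12 = 6.2272e+08*2519.2*205.4/1e12 = 322.2225 PJ
Step 2: Q_rec = Q_s * RF = 322.2225 * 0.066 = 21.267 PJ
Q_rec = 21.267 PJ


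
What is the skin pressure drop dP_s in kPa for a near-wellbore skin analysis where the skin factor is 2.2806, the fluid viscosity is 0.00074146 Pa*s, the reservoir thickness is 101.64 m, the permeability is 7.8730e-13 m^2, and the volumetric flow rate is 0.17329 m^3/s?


dP_s = S * q * mu / (2*pi*k*hr) / 1000
dP_s = 2.2806 * 0.17329 * 0.00074146 / (2*pi*7.8730e-13*101.64) / 1000
dP_s = 582.81 kPa


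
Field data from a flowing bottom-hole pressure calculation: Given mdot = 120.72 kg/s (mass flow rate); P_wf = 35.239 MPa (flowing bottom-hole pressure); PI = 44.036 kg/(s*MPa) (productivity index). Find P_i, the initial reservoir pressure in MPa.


P_i = P_wf + mdot / PI
P_i = 35.239 + 120.72 / 44.036
P_i = 37.980 MPa


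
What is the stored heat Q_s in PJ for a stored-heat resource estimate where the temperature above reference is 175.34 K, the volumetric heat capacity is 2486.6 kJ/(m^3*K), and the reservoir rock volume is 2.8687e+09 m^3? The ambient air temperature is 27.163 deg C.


Q_s = Vr * rhoc * dT / 1e12
Q_s = 2.8687e+09 * 2486.6 * 175.34 / 1e12
Q_s = 1250.8 PJ


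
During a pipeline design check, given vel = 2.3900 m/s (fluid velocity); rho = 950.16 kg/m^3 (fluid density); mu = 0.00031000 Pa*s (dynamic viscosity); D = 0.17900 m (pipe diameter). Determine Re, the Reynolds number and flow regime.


Step 1: Re = rho*vel*D/mu = 950.16*2.39*0.179/0.00031 = 1.3113e+06
Step 2: Re = 1.3113e+06 > 4000, so flow is turbulent.
Re = 1.3113e+06 (turbulent)


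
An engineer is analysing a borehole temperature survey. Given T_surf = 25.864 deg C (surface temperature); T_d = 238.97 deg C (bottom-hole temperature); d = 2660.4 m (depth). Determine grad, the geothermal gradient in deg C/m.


grad = (T_d - T_surf) / d * 1000
grad = (238.97 - 25.864) / 2660.4 * 1000
grad = 80.10299 deg C/km
Convert: 80.10299 deg C/km * 0.001 = 0.080103 deg C/m
grad = 0.080103 deg C/m


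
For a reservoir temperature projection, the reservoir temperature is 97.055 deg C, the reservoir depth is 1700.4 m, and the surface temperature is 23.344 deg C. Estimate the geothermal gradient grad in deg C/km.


grad = (T_res - T_surf) / d * 1000
grad = (97.055 - 23.344) / 1700.4 * 1000
grad = 43.349 deg C/km


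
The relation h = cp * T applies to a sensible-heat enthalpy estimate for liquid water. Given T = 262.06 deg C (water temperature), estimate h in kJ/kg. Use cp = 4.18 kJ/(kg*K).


h = cp * T
h = 4.18 * 262.06
h = 1095.4 kJ/kg


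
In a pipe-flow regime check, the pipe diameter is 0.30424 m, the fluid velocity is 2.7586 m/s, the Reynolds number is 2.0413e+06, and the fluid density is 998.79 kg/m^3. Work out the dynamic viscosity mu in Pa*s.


mu = rho * vel * D / Re
mu = 998.79 * 2.7586 * 0.30424 / 2.0413e+06
mu = 0.00041065 Pa*s


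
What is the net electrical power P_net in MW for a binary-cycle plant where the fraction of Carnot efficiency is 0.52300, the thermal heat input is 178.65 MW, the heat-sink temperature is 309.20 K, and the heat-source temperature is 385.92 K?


Step 1: eta = (1 - Tc/Th)*f = (1 - 309.2/385.92)*0.523 = 0.1039712
Step 2: P_net = eta * Q_in = 0.1039712 * 178.65 = 18.574 MW
P_net = 18.574 MW


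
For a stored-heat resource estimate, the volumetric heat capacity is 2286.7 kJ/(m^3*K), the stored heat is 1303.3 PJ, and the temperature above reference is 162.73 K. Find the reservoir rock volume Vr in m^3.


Vr = Q_s * 1e12 / (rhoc * dT)
Vr = 1303.3 * 1e12 / (2286.7 * 162.73)
Vr = 3.5024e+09 m^3


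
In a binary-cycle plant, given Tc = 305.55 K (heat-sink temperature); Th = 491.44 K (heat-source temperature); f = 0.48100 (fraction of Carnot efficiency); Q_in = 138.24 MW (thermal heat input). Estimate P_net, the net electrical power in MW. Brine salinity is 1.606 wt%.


Step 1: eta = (1 - Tc/Th)*f = (1 - 305.55/491.44)*0.481 = 0.1819410
Step 2: P_net = eta * Q_in = 0.1819410 * 138.24 = 25.152 MW
P_net = 25.152 MW


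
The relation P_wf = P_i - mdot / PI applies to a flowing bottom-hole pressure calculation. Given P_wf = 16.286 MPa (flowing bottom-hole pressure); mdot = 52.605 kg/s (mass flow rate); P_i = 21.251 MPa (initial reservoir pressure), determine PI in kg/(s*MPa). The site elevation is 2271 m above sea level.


PI = mdot / (P_i - P_wf)
PI = 52.605 / (21.251 - 16.286)
PI = 10.595 kg/(s*MPa)


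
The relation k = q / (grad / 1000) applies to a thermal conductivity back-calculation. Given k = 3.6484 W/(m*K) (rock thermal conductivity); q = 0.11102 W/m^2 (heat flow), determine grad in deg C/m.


grad = q / k * 1000
grad = 0.11102 / 3.6484 * 1000
grad = 30.42978 deg C/km
Convert: 30.42978 deg C/km * 0.001 = 0.030430 deg C/m
grad = 0.030430 deg C/m


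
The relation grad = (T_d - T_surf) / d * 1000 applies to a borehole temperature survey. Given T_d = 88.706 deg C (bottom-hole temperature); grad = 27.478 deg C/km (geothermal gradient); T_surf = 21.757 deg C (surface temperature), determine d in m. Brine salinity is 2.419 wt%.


d = (T_d - T_surf) / grad * 1000
d = (88.706 - 21.757) / 27.478 * 1000
d = 2436.5 m


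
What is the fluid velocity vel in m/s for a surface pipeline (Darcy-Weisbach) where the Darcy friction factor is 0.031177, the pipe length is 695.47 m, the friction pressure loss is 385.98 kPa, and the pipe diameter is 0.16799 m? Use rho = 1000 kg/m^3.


vel = sqrt(dP*1000*2*D / (f*L*rho))
vel = sqrt(385.98*1000*2*0.16799 / (0.031177*695.47*1000))
vel = 2.4456 m/s


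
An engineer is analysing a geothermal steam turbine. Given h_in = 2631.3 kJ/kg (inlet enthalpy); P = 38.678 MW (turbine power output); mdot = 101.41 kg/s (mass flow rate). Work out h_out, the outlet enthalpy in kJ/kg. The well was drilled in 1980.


h_out = h_in - P * 1000 / mdot
h_out = 2631.3 - 38.678 * 1000 / 101.41
h_out = 2249.9 kJ/kg


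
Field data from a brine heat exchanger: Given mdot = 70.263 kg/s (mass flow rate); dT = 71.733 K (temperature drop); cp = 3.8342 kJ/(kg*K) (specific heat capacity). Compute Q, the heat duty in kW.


Q = mdot * cp * dT / 1000
Q = 70.263 * 3.8342 * 71.733 / 1000
Q = 19.32504 MW
Convert: 19.32504 MW * 1000.0 = 19325 kW
Q = 19325 kW


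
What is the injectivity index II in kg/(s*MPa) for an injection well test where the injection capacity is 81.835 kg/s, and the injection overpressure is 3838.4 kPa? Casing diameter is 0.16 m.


II = mdot * 1000 / dP
II = 81.835 * 1000 / 3838.4
II = 21.320 kg/(s*MPa)


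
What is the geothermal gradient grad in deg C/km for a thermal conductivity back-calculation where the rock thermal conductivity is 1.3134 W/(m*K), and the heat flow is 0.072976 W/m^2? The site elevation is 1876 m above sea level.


grad = q / k * 1000
grad = 0.072976 / 1.3134 * 1000
grad = 55.563 deg C/km


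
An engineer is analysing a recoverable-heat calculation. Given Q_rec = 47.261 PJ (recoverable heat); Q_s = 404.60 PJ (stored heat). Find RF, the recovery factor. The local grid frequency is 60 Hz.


RF = Q_rec / Q_s
RF = 47.261 / 404.60
RF = 0.11681


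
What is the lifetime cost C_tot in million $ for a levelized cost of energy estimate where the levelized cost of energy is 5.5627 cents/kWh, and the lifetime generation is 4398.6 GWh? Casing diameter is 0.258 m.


C_tot = LCOE / 100 * E_tot
C_tot = 5.5627 / 100 * 4398.6
C_tot = 244.68 million $


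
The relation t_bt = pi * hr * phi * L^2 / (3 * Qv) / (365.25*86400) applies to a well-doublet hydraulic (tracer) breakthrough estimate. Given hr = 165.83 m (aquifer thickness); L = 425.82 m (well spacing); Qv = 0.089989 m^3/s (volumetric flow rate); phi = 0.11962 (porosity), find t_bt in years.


t_bt = pi * hr * phi * L^2 / (3 * Qv) / (365.25*86400)
t_bt = pi * 165.83 * 0.11962 * 425.82^2 / (3 * 0.089989) / (365.25*86400)
t_bt = 1.3263 years


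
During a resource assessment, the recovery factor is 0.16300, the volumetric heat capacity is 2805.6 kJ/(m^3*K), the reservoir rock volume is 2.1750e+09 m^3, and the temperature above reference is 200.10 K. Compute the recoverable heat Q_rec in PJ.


Step 1: Q_s = Vr*rhoc*dT/1e12 = 2.1750e+09*2805.6*200.1/1e12 = 1221.046 PJ
Step 2: Q_rec = Q_s * RF = 1221.046 * 0.163 = 199.03 PJ
Q_rec = 199.03 PJ


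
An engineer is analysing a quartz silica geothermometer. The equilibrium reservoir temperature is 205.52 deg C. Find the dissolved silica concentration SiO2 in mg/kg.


SiO2 = 10^(5.19 - 1309/(T_eq + 273.15))
SiO2 = 10^(5.19 - 1309/(205.52 + 273.15))
SiO2 = 285.32 mg/kg


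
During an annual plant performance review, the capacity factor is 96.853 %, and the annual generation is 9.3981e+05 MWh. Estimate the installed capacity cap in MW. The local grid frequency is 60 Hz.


cap = E_a / (CF/100 * 8760)
cap = 9.3981e+05 / (96.853/100 * 8760)
cap = 110.77 MW


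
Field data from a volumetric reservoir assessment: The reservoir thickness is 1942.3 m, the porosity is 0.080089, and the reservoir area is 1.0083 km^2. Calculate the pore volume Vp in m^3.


Vp = A * 1e6 * hr * phi
Vp = 1.0083 * 1e6 * 1942.3 * 0.080089
Vp = 1.5685e+08 m^3


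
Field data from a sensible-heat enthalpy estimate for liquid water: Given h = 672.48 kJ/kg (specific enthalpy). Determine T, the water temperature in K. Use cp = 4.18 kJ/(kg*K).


T = h / cp
T = 672.48 / 4.18
T = 160.8804 deg C
Convert to K: 160.8804 + 273.15 = 434.03 K
T = 434.03 K


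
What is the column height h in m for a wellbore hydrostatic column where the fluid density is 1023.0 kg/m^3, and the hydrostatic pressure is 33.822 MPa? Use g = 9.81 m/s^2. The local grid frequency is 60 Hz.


h = P * 1e6 / (g * rho)
h = 33.822 * 1e6 / (9.81 * 1023.0)
h = 3370.2 m


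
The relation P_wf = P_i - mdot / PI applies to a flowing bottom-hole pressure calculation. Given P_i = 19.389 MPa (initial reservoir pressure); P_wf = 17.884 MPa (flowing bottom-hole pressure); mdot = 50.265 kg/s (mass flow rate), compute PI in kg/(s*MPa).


PI = mdot / (P_i - P_wf)
PI = 50.265 / (19.389 - 17.884)
PI = 33.399 kg/(s*MPa)


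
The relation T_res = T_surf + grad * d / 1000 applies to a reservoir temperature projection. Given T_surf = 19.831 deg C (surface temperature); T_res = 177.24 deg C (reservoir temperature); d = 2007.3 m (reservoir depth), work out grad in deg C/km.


grad = (T_res - T_surf) / d * 1000
grad = (177.24 - 19.831) / 2007.3 * 1000
grad = 78.418 deg C/km


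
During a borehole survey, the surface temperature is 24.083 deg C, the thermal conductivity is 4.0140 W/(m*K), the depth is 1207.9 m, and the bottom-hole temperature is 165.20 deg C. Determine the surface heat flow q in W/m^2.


Step 1: grad = (T_d - T_surf)/d * 1000 = (165.2 - 24.083)/1207.9 * 1000 = 116.8284 deg C/km
Step 2: q = k * grad / 1000 = 4.014 * 116.8284 / 1000 = 0.46895 W/m^2
q = 0.46895 W/m^2


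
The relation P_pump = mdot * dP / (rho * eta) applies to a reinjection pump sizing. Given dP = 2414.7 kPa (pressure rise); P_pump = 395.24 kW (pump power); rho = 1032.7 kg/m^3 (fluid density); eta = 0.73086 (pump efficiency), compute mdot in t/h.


mdot = P_pump * rho * eta / dP
mdot = 395.24 * 1032.7 * 0.73086 / 2414.7
mdot = 123.5396 kg/s
Convert: 123.5396 kg/s * 3.6 = 444.74 t/h
mdot = 444.74 t/h


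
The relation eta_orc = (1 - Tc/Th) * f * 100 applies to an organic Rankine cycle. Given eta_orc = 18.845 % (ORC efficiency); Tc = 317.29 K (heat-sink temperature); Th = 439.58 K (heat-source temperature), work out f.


f = (eta_orc/100) / (1 - Tc/Th)
f = (18.845/100) / (1 - 317.29/439.58)
f = 0.67740


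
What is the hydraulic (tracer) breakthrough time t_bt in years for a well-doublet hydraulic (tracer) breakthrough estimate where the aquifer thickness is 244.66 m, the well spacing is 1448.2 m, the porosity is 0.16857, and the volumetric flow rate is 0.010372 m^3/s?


t_bt = pi * hr * phi * L^2 / (3 * Qv) / (365.25*86400)
t_bt = pi * 244.66 * 0.16857 * 1448.2^2 / (3 * 0.010372) / (365.25*86400)
t_bt = 276.73 years


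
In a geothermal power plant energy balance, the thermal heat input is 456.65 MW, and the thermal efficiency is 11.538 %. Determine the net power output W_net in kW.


W_net = eta / 100 * Q_in
W_net = 11.538 / 100 * 456.65
W_net = 52.68828 MW
Convert: 52.68828 MW * 1000.0 = 52688 kW
W_net = 52688 kW


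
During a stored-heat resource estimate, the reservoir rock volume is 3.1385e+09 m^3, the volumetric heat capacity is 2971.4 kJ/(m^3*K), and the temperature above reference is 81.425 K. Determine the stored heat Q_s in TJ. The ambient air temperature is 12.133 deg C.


Q_s = Vr * rhoc * dT / 1e12
Q_s = 3.1385e+09 * 2971.4 * 81.425 / 1e12
Q_s = 759.3483 PJ
Convert: 759.3483 PJ * 1000.0 = 7.5935e+05 TJ
Q_s = 7.5935e+05 TJ


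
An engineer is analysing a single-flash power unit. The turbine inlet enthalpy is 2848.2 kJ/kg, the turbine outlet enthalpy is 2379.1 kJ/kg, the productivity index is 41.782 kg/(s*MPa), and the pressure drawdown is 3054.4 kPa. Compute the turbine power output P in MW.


Step 1: mdot = PI * dP / 1000 = 41.782 * 3054.4 / 1000 = 127.6189 kg/s
Step 2: P = mdot*(h_in - h_out)/1000 = 127.6189*(2848.2 - 2379.1)/1000 = 59.866 MW
P = 59.866 MW


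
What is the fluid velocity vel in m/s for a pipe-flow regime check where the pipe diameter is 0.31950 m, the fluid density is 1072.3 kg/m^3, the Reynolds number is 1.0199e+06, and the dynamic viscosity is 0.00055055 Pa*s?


vel = Re * mu / (rho * D)
vel = 1.0199e+06 * 0.00055055 / (1072.3 * 0.31950)
vel = 1.6390 m/s


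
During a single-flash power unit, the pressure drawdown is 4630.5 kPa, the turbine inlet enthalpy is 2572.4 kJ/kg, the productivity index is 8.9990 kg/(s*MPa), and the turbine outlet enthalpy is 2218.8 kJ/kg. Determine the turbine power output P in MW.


Step 1: mdot = PI * dP / 1000 = 8.999 * 4630.5 / 1000 = 41.66987 kg/s
Step 2: P = mdot*(h_in - h_out)/1000 = 41.66987*(2572.4 - 2218.8)/1000 = 14.734 MW
P = 14.734 MW


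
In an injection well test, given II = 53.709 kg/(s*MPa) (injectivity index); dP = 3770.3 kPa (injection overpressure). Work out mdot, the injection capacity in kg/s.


mdot = II * dP / 1000
mdot = 53.709 * 3770.3 / 1000
mdot = 202.50 kg/s


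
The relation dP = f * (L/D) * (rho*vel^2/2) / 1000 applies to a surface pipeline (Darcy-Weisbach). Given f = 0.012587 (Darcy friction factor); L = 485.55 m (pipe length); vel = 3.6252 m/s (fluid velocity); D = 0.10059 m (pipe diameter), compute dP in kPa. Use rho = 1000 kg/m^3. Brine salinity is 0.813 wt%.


dP = f * (L/D) * (rho*vel^2/2) / 1000
dP = 0.012587 * (485.55/0.10059) * (1000*3.6252^2/2) / 1000
dP = 399.24 kPa


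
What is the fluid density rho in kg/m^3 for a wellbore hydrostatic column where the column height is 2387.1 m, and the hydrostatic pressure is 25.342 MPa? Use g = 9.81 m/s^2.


rho = P * 1e6 / (g * h)
rho = 25.342 * 1e6 / (9.81 * 2387.1)
rho = 1082.2 kg/m^3


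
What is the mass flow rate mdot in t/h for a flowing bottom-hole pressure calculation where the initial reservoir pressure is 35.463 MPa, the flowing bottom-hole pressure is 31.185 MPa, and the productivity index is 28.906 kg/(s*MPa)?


mdot = (P_i - P_wf) * PI
mdot = (35.463 - 31.185) * 28.906
mdot = 123.6599 kg/s
Convert: 123.6599 kg/s * 3.6 = 445.18 t/h
mdot = 445.18 t/h


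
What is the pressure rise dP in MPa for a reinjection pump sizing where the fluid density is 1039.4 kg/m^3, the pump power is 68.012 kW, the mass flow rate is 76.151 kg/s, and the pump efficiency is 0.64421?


dP = P_pump * rho * eta / mdot
dP = 68.012 * 1039.4 * 0.64421 / 76.151
dP = 598.0261 kPa
Convert: 598.0261 kPa * 0.001 = 0.59803 MPa
dP = 0.59803 MPa


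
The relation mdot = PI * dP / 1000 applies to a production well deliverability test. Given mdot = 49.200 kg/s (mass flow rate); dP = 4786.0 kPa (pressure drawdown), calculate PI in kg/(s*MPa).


PI = mdot * 1000 / dP
PI = 49.200 * 1000 / 4786.0
PI = 10.280 kg/(s*MPa)


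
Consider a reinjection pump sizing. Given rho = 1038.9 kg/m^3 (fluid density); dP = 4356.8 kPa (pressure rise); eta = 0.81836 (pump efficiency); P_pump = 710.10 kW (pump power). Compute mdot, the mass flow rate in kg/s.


mdot = P_pump * rho * eta / dP
mdot = 710.10 * 1038.9 * 0.81836 / 4356.8
mdot = 138.57 kg/s


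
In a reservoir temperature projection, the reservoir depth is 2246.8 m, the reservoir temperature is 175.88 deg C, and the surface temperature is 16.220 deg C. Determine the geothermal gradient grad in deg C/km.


grad = (T_res - T_surf) / d * 1000
grad = (175.88 - 16.220) / 2246.8 * 1000
grad = 71.061 deg C/km


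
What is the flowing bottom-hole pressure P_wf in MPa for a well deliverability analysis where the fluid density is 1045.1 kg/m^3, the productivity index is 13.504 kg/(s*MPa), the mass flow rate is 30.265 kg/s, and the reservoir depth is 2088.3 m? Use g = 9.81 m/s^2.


Step 1: P_i = rho*g*h/1e6 = 1045.1*9.81*2088.3/1e6 = 21.41015 MPa
Step 2: P_wf = P_i - mdot/PI = 21.41015 - 30.265/13.504 = 19.169 MPa
P_wf = 19.169 MPa


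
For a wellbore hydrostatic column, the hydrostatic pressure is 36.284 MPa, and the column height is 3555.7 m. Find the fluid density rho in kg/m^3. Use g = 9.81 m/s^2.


rho = P * 1e6 / (g * h)
rho = 36.284 * 1e6 / (9.81 * 3555.7)
rho = 1040.2 kg/m^3


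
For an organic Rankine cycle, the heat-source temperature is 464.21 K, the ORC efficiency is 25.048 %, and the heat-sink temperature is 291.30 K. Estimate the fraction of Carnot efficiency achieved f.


f = (eta_orc/100) / (1 - Tc/Th)
f = (25.048/100) / (1 - 291.30/464.21)
f = 0.67246


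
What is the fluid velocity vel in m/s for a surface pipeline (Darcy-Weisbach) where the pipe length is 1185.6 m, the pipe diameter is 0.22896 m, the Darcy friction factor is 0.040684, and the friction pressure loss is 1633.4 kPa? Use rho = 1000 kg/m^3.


vel = sqrt(dP*1000*2*D / (f*L*rho))
vel = sqrt(1633.4*1000*2*0.22896 / (0.040684*1185.6*1000))
vel = 3.9379 m/s


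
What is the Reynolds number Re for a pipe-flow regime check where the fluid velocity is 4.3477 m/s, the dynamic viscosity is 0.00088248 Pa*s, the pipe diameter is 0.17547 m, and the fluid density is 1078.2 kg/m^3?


Re = rho * vel * D / mu
Re = 1078.2 * 4.3477 * 0.17547 / 0.00088248
Re = 9.3209e+05


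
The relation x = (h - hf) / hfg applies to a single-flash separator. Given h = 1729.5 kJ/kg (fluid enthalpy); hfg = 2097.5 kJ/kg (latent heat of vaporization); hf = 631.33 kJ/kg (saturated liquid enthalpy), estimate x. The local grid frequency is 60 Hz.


x = (h - hf) / hfg
x = (1729.5 - 631.33) / 2097.5
x = 0.52356


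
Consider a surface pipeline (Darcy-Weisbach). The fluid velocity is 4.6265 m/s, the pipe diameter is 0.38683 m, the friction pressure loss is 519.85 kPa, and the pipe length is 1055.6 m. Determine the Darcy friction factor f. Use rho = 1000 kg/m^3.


f = dP*1000 / ((L/D)*(rho*vel^2/2))
f = 519.85*1000 / ((1055.6/0.38683)*(1000*4.6265^2/2))
f = 0.017800


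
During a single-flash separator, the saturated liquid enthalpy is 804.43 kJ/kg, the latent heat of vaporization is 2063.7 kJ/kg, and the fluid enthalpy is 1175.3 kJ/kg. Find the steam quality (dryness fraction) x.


x = (h - hf) / hfg
x = (1175.3 - 804.43) / 2063.7
x = 0.17971


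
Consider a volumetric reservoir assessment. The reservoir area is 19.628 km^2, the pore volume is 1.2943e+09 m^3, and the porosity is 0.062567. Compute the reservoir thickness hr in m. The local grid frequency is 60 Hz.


hr = Vp / (A * 1e6 * phi)
hr = 1.2943e+09 / (19.628 * 1e6 * 0.062567)
hr = 1053.9 m


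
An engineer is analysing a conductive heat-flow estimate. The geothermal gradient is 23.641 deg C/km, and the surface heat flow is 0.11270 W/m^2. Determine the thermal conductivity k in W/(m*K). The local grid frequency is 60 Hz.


k = q * 1000 / grad
k = 0.11270 * 1000 / 23.641
k = 4.7671 W/(m*K)


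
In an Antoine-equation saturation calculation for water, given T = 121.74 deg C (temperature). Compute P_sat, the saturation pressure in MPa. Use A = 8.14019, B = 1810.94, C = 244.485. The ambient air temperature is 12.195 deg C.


P_sat = 10^(A - B/(C + T)) / 760 * 0.101325
P_sat = 10^(8.14019 - 1810.94/(244.485 + 121.74)) / 760 * 0.101325
P_sat = 0.20903 MPa


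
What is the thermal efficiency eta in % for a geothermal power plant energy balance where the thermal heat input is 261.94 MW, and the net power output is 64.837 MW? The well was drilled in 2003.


eta = W_net / Q_in * 100
eta = 64.837 / 261.94 * 100
eta = 24.753 %


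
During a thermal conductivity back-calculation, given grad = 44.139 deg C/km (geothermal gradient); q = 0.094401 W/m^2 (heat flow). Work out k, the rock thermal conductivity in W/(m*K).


k = q / (grad / 1000)
k = 0.094401 / (44.139 / 1000)
k = 2.1387 W/(m*K)


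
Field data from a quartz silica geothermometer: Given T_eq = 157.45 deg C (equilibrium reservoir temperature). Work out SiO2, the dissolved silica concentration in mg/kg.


SiO2 = 10^(5.19 - 1309/(T_eq + 273.15))
SiO2 = 10^(5.19 - 1309/(157.45 + 273.15))
SiO2 = 141.27 mg/kg


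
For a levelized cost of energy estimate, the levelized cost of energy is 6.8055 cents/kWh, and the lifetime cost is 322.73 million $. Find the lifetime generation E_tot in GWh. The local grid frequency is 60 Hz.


E_tot = C_tot / LCOE * 100
E_tot = 322.73 / 6.8055 * 100
E_tot = 4742.2 GWh


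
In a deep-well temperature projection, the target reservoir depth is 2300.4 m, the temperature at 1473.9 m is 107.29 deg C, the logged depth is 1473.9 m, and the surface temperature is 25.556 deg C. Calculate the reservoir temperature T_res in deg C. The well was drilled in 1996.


Step 1: grad = (T_d1 - T_surf)/d1 * 1000 = (107.29 - 25.556)/1473.9 * 1000 = 55.45424 deg C/km
Step 2: T_res = T_surf + grad*d2/1000 = 25.556 + 55.45424*2300.4/1000 = 153.12 deg C
T_res = 153.12 deg C


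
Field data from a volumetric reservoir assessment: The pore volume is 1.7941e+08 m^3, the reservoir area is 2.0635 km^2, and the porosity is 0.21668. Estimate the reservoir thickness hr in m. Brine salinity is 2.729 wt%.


hr = Vp / (A * 1e6 * phi)
hr = 1.7941e+08 / (2.0635 * 1e6 * 0.21668)
hr = 401.26 m


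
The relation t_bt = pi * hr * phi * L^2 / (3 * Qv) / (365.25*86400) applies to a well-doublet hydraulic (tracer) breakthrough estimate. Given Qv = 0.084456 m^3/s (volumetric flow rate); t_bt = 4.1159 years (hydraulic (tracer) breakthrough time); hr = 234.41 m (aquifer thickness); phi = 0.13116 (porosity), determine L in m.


L = sqrt(t_bt*365.25*86400*3*Qv / (pi*hr*phi))
L = sqrt(4.1159*365.25*86400*3*0.084456 / (pi*234.41*0.13116))
L = 583.71 m


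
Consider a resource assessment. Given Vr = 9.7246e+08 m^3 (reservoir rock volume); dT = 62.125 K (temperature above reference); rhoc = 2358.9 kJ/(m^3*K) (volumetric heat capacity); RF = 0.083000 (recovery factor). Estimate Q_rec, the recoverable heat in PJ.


Step 1: Q_s = Vr*rhoc*dT/1e12 = 9.7246e+08*2358.9*62.125/1e12 = 142.5108 PJ
Step 2: Q_rec = Q_s * RF = 142.5108 * 0.083 = 11.828 PJ
Q_rec = 11.828 PJ


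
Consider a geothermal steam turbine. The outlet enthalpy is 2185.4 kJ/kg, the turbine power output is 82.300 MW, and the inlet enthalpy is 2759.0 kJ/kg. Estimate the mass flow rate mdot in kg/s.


mdot = P * 1000 / (h_in - h_out)
mdot = 82.300 * 1000 / (2759.0 - 2185.4)
mdot = 143.48 kg/s


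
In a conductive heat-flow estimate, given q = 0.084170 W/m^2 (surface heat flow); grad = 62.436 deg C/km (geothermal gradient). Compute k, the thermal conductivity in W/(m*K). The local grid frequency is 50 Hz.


k = q * 1000 / grad
k = 0.084170 * 1000 / 62.436
k = 1.3481 W/(m*K)


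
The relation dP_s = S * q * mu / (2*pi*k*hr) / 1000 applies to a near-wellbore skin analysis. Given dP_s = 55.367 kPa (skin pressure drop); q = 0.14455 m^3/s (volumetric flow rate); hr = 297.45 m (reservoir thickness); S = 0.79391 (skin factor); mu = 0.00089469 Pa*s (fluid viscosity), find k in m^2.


k = S*q*mu / (2*pi*dP_s*1000*hr)
k = 0.79391*0.14455*0.00089469 / (2*pi*55.367*1000*297.45)
k = 9.9224e-13 m^2


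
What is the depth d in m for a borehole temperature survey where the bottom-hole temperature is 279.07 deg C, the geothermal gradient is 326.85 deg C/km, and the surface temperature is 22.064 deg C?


d = (T_d - T_surf) / grad * 1000
d = (279.07 - 22.064) / 326.85 * 1000
d = 786.31 m


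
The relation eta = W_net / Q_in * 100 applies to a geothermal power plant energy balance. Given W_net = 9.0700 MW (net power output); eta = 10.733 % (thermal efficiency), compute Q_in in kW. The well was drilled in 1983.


Q_in = W_net / (eta / 100)
Q_in = 9.0700 / (10.733 / 100)
Q_in = 84.50573 MW
Convert: 84.50573 MW * 1000.0 = 84506 kW
Q_in = 84506 kW


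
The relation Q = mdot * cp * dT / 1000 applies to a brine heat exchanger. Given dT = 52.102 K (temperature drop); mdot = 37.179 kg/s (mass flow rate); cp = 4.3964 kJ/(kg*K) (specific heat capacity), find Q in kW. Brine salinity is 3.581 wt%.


Q = mdot * cp * dT / 1000
Q = 37.179 * 4.3964 * 52.102 / 1000
Q = 8.516268 MW
Convert: 8.516268 MW * 1000.0 = 8516.3 kW
Q = 8516.3 kW


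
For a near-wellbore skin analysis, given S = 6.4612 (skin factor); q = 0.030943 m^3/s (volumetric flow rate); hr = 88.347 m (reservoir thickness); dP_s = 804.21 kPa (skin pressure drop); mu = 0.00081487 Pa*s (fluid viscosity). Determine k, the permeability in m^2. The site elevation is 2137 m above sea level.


k = S*q*mu / (2*pi*dP_s*1000*hr)
k = 6.4612*0.030943*0.00081487 / (2*pi*804.21*1000*88.347)
k = 3.6494e-13 m^2


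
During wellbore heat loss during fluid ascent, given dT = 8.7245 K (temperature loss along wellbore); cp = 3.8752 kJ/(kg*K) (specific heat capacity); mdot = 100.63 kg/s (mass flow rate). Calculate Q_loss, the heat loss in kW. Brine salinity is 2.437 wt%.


Q_loss = mdot * cp * dT
Q_loss = 100.63 * 3.8752 * 8.7245
Q_loss = 3402.2 kW


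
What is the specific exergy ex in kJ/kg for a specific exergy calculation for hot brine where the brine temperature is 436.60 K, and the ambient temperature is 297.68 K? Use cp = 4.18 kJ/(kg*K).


ex = cp * ((T_b - T_0) - T_0 * ln(T_b/T_0))
ex = 4.18 * ((436.60 - 297.68) - 297.68 * ln(436.60/297.68))
ex = 104.12 kJ/kg


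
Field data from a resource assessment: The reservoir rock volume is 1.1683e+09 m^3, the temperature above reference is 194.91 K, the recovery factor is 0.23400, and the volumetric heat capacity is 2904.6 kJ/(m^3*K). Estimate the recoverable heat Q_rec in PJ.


Step 1: Q_s = Vr*rhoc*dT/1e12 = 1.1683e+09*2904.6*194.91/1e12 = 661.4162 PJ
Step 2: Q_rec = Q_s * RF = 661.4162 * 0.234 = 154.77 PJ
Q_rec = 154.77 PJ


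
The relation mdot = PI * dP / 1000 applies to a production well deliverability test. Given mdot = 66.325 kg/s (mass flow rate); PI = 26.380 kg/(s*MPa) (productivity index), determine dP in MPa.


dP = mdot * 1000 / PI
dP = 66.325 * 1000 / 26.380
dP = 2514.215 kPa
Convert: 2514.215 kPa * 0.001 = 2.5142 MPa
dP = 2.5142 MPa


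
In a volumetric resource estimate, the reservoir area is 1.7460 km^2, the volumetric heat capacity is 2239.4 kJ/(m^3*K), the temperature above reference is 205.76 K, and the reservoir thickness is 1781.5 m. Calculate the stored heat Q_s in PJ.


Step 1: Vr = A*1e6*hr = 1.746*1e6*1781.5 = 3.110499e+09 m^3
Step 2: Q_s = Vr*rhoc*dT/1e12 = 3.110499e+09*2239.4*205.76/1e12 = 1433.3 PJ
Q_s = 1433.3 PJ


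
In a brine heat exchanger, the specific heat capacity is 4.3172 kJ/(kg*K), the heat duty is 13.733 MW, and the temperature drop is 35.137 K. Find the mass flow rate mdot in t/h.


mdot = Q * 1000 / (cp * dT)
mdot = 13.733 * 1000 / (4.3172 * 35.137)
mdot = 90.53126 kg/s
Convert: 90.53126 kg/s * 3.6 = 325.91 t/h
mdot = 325.91 t/h


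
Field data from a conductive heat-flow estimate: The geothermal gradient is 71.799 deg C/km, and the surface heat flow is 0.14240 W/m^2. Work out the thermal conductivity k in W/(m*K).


k = q * 1000 / grad
k = 0.14240 * 1000 / 71.799
k = 1.9833 W/(m*K)


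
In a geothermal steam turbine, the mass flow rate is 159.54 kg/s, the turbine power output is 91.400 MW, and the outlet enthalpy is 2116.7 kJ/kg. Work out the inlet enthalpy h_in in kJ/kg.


h_in = h_out + P * 1000 / mdot
h_in = 2116.7 + 91.400 * 1000 / 159.54
h_in = 2689.6 kJ/kg


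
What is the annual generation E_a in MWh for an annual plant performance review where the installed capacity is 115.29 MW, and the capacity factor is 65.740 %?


E_a = CF / 100 * cap * 8760
E_a = 65.740 / 100 * 115.29 * 8760
E_a = 6.6393e+05 MWh


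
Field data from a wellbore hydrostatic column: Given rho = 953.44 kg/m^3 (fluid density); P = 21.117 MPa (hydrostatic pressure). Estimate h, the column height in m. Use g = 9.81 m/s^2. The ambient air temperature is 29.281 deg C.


h = P * 1e6 / (g * rho)
h = 21.117 * 1e6 / (9.81 * 953.44)
h = 2257.7 m


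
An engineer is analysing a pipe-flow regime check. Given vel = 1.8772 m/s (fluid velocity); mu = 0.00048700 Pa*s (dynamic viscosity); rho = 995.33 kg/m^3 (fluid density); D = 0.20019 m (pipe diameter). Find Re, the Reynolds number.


Re = rho * vel * D / mu
Re = 995.33 * 1.8772 * 0.20019 / 0.00048700
Re = 7.6805e+05


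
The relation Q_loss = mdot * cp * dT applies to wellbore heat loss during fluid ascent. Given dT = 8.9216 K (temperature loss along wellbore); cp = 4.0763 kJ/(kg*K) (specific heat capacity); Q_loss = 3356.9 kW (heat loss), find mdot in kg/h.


mdot = Q_loss / (cp * dT)
mdot = 3356.9 / (4.0763 * 8.9216)
mdot = 92.30591 kg/s
Convert: 92.30591 kg/s * 3600.0 = 3.3230e+05 kg/h
mdot = 3.3230e+05 kg/h


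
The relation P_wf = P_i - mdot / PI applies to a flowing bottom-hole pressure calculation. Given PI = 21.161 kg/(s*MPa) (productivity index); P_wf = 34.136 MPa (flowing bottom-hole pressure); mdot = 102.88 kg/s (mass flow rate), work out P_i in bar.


P_i = P_wf + mdot / PI
P_i = 34.136 + 102.88 / 21.161
P_i = 38.99777 MPa
Convert: 38.99777 MPa * 10.0 = 389.98 bar
P_i = 389.98 bar


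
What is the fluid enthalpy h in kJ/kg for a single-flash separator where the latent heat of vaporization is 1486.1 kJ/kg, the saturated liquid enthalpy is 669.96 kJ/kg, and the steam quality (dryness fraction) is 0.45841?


h = hf + x * hfg
h = 669.96 + 0.45841 * 1486.1
h = 1351.2 kJ/kg


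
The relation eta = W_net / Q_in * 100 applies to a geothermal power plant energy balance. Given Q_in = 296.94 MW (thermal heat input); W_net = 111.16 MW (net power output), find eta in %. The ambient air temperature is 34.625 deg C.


eta = W_net / Q_in * 100
eta = 111.16 / 296.94 * 100
eta = 37.435 %


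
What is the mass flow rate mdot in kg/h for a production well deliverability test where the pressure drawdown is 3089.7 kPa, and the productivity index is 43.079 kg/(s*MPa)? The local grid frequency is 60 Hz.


mdot = PI * dP / 1000
mdot = 43.079 * 3089.7 / 1000
mdot = 133.1012 kg/s
Convert: 133.1012 kg/s * 3600.0 = 4.7916e+05 kg/h
mdot = 4.7916e+05 kg/h


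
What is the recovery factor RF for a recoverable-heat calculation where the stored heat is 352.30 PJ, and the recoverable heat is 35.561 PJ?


RF = Q_rec / Q_s
RF = 35.561 / 352.30
RF = 0.10094


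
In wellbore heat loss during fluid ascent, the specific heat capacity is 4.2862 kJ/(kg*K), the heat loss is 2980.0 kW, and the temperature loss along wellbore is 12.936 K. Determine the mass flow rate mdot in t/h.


mdot = Q_loss / (cp * dT)
mdot = 2980.0 / (4.2862 * 12.936)
mdot = 53.74571 kg/s
Convert: 53.74571 kg/s * 3.6 = 193.48 t/h
mdot = 193.48 t/h


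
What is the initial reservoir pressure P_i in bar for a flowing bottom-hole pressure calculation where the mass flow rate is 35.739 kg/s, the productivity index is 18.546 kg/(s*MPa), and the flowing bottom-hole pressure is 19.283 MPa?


P_i = P_wf + mdot / PI
P_i = 19.283 + 35.739 / 18.546
P_i = 21.21005 MPa
Convert: 21.21005 MPa * 10.0 = 212.10 bar
P_i = 212.10 bar


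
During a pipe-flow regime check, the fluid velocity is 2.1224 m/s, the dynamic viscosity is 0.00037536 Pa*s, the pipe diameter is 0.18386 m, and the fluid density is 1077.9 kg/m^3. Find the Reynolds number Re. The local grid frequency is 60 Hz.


Re = rho * vel * D / mu
Re = 1077.9 * 2.1224 * 0.18386 / 0.00037536
Re = 1.1206e+06


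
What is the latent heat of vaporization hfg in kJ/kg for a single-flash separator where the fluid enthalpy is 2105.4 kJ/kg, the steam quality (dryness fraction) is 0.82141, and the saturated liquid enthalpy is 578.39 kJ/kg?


hfg = (h - hf) / x
hfg = (2105.4 - 578.39) / 0.82141
hfg = 1859.0 kJ/kg


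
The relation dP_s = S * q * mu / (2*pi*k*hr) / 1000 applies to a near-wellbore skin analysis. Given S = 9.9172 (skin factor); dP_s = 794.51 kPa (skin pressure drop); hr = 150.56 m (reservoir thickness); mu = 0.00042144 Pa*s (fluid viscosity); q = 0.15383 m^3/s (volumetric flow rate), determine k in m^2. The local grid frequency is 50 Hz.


k = S*q*mu / (2*pi*dP_s*1000*hr)
k = 9.9172*0.15383*0.00042144 / (2*pi*794.51*1000*150.56)
k = 8.5542e-13 m^2


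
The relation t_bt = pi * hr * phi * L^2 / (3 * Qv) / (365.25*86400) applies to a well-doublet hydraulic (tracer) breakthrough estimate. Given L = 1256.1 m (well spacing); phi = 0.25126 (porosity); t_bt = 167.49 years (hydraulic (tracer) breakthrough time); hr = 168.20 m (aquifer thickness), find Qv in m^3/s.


Qv = pi*hr*phi*L^2 / (3*t_bt*365.25*86400)
Qv = pi*168.20*0.25126*1256.1^2 / (3*167.49*365.25*86400)
Qv = 0.013211 m^3/s
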